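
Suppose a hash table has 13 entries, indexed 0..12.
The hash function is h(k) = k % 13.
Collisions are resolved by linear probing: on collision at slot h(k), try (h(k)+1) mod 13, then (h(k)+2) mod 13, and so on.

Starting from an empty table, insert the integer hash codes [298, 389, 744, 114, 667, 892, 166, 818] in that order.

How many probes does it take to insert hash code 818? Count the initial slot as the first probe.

3

298 hashes to 12; slot 12 is free => place at 12.
389 hashes to 12; 12 taken => place at 0.
744 hashes to 3; slot 3 is free => place at 3.
114 hashes to 10; slot 10 is free => place at 10.
667 hashes to 4; slot 4 is free => place at 4.
892 hashes to 8; slot 8 is free => place at 8.
166 hashes to 10; 10 taken => place at 11.
818 hashes to 12; 12,0 taken => place at 1.
Table: [389, 818, ∅, 744, 667, ∅, ∅, ∅, 892, ∅, 114, 166, 298]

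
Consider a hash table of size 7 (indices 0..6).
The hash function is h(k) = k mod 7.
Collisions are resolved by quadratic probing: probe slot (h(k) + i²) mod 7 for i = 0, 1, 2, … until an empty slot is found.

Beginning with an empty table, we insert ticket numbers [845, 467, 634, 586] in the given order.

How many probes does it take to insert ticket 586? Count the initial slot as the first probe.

3

845 hashes to 5; slot 5 is free -> place at 5.
467 hashes to 5; 5 taken -> place at 6.
634 hashes to 4; slot 4 is free -> place at 4.
586 hashes to 5; 5,6 taken -> place at 2.
Table: [., ., 586, ., 634, 845, 467]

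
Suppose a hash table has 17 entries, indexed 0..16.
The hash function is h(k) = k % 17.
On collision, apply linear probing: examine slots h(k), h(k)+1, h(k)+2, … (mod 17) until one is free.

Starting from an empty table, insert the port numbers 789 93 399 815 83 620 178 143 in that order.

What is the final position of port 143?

12

Insert 789: h=7, slot 7 empty => index 7.
Insert 93: h=8, slot 8 empty => index 8.
Insert 399: h=8, slot 8 occupied => index 9.
Insert 815: h=16, slot 16 empty => index 16.
Insert 83: h=15, slot 15 empty => index 15.
Insert 620: h=8, slots 8,9 occupied => index 10.
Insert 178: h=8, slots 8,9,10 occupied => index 11.
Insert 143: h=7, slots 7,8,9,10,11 occupied => index 12.
Table: [-, -, -, -, -, -, -, 789, 93, 399, 620, 178, 143, -, -, 83, 815]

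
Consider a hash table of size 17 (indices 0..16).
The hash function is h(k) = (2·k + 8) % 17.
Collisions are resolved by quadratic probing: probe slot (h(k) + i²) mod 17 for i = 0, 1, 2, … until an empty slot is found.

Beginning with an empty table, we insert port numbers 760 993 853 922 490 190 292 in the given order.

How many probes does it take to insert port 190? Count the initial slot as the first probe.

760 hashes to 15; slot 15 is free -> place at 15.
993 hashes to 5; slot 5 is free -> place at 5.
853 hashes to 14; slot 14 is free -> place at 14.
922 hashes to 16; slot 16 is free -> place at 16.
490 hashes to 2; slot 2 is free -> place at 2.
190 hashes to 14; 14,15 taken -> place at 1.
292 hashes to 14; 14,15,1 taken -> place at 6.
Table: [∅, 190, 490, ∅, ∅, 993, 292, ∅, ∅, ∅, ∅, ∅, ∅, ∅, 853, 760, 922]

3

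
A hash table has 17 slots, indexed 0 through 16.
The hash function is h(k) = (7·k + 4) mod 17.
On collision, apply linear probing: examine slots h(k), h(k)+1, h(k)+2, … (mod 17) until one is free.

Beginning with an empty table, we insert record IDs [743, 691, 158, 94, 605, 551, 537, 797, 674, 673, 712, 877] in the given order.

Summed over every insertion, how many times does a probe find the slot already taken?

743 hashes to 3; slot 3 is free → place at 3.
691 hashes to 13; slot 13 is free → place at 13.
158 hashes to 5; slot 5 is free → place at 5.
94 hashes to 16; slot 16 is free → place at 16.
605 hashes to 6; slot 6 is free → place at 6.
551 hashes to 2; slot 2 is free → place at 2.
537 hashes to 6; 6 taken → place at 7.
797 hashes to 7; 7 taken → place at 8.
674 hashes to 13; 13 taken → place at 14.
673 hashes to 6; 6,7,8 taken → place at 9.
712 hashes to 7; 7,8,9 taken → place at 10.
877 hashes to 6; 6,7,8,9,10 taken → place at 11.
Table: [-, -, 551, 743, -, 158, 605, 537, 797, 673, 712, 877, -, 691, 674, -, 94]

14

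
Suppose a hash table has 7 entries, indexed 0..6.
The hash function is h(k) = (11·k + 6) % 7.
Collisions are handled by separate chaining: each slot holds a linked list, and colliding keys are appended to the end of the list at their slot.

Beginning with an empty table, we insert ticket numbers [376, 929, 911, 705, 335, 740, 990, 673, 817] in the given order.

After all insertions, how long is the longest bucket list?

5

Insert 376: h=5, bucket 5 empty -> new chain.
Insert 929: h=5, bucket 5 nonempty -> append to chain.
Insert 911: h=3, bucket 3 empty -> new chain.
Insert 705: h=5, bucket 5 nonempty -> append to chain.
Insert 335: h=2, bucket 2 empty -> new chain.
Insert 740: h=5, bucket 5 nonempty -> append to chain.
Insert 990: h=4, bucket 4 empty -> new chain.
Insert 673: h=3, bucket 3 nonempty -> append to chain.
Insert 817: h=5, bucket 5 nonempty -> append to chain.
Final buckets:
0: -
1: -
2: 335
3: 911 -> 673
4: 990
5: 376 -> 929 -> 705 -> 740 -> 817
6: -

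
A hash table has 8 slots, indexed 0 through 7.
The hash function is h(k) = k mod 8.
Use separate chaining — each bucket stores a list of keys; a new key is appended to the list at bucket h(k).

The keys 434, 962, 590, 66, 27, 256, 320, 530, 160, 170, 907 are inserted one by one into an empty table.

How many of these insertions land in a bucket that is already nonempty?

7

434 → bucket 2
962 → bucket 2 (collision)
590 → bucket 6
66 → bucket 2 (collision)
27 → bucket 3
256 → bucket 0
320 → bucket 0 (collision)
530 → bucket 2 (collision)
160 → bucket 0 (collision)
170 → bucket 2 (collision)
907 → bucket 3 (collision)
Final buckets:
0: 256 -> 320 -> 160
1: _
2: 434 -> 962 -> 66 -> 530 -> 170
3: 27 -> 907
4: _
5: _
6: 590
7: _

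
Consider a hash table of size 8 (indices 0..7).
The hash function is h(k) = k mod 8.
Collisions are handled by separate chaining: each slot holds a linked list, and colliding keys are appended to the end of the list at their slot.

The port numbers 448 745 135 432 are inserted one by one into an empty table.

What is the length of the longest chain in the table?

448 -> bucket 0
745 -> bucket 1
135 -> bucket 7
432 -> bucket 0 (collision)
Final buckets:
0: 448 -> 432
1: 745
2: _
3: _
4: _
5: _
6: _
7: 135

2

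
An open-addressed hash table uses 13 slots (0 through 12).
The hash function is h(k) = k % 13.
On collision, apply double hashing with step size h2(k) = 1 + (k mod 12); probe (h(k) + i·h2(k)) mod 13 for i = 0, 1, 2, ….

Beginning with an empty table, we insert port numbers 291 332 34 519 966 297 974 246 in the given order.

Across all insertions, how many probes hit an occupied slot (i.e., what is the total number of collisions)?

291 hashes to 5; slot 5 is free → place at 5.
332 hashes to 7; slot 7 is free → place at 7.
34 hashes to 8; slot 8 is free → place at 8.
519 hashes to 12; slot 12 is free → place at 12.
966 hashes to 4; slot 4 is free → place at 4.
297 hashes to 11; slot 11 is free → place at 11.
974 hashes to 12, h2=3; 12 taken → place at 2.
246 hashes to 12, h2=7; 12 taken → place at 6.
Table: [∅, ∅, 974, ∅, 966, 291, 246, 332, 34, ∅, ∅, 297, 519]

2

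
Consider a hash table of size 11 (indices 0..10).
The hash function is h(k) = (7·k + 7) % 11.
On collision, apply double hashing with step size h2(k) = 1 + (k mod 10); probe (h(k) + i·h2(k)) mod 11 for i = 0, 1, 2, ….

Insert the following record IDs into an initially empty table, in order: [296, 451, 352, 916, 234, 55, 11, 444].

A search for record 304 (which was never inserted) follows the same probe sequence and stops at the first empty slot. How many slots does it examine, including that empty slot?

Insert 296: h=0, slot 0 empty → index 0.
Insert 451: h=7, slot 7 empty → index 7.
Insert 352: h=7, h2=3, slot 7 occupied → index 10.
Insert 916: h=6, slot 6 empty → index 6.
Insert 234: h=6, h2=5, slots 6,0 occupied → index 5.
Insert 55: h=7, h2=6, slot 7 occupied → index 2.
Insert 11: h=7, h2=2, slot 7 occupied → index 9.
Insert 444: h=2, h2=5, slots 2,7 occupied → index 1.
Table: [296, 444, 55, _, _, 234, 916, 451, _, 11, 352]
Lookup 304: h=1, h2=5, probe 1,6,0,5,10,4 → slot 4 empty, not found.

6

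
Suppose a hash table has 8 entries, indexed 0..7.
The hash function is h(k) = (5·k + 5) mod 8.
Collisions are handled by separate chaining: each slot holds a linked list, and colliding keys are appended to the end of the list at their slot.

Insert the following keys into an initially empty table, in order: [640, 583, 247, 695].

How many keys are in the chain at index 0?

Insert 640: h=5, bucket 5 empty -> new chain.
Insert 583: h=0, bucket 0 empty -> new chain.
Insert 247: h=0, bucket 0 nonempty -> append to chain.
Insert 695: h=0, bucket 0 nonempty -> append to chain.
Final buckets:
0: 583 -> 247 -> 695
1: _
2: _
3: _
4: _
5: 640
6: _
7: _

3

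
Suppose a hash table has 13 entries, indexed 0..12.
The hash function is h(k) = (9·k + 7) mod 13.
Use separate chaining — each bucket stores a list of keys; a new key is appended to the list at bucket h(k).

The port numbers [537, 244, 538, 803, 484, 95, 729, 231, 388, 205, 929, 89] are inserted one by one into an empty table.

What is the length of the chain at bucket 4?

2

537 -> bucket 4
244 -> bucket 6
538 -> bucket 0
803 -> bucket 6 (collision)
484 -> bucket 8
95 -> bucket 4 (collision)
729 -> bucket 3
231 -> bucket 6 (collision)
388 -> bucket 2
205 -> bucket 6 (collision)
929 -> bucket 9
89 -> bucket 2 (collision)
Final buckets:
0: 538
1: _
2: 388 -> 89
3: 729
4: 537 -> 95
5: _
6: 244 -> 803 -> 231 -> 205
7: _
8: 484
9: 929
10: _
11: _
12: _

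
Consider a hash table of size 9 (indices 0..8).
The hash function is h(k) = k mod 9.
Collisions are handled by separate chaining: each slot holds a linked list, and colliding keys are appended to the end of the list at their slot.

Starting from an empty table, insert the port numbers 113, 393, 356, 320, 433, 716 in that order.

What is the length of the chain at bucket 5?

Insert 113: h=5, bucket 5 empty -> new chain.
Insert 393: h=6, bucket 6 empty -> new chain.
Insert 356: h=5, bucket 5 nonempty -> append to chain.
Insert 320: h=5, bucket 5 nonempty -> append to chain.
Insert 433: h=1, bucket 1 empty -> new chain.
Insert 716: h=5, bucket 5 nonempty -> append to chain.
Final buckets:
0: -
1: 433
2: -
3: -
4: -
5: 113 -> 356 -> 320 -> 716
6: 393
7: -
8: -

4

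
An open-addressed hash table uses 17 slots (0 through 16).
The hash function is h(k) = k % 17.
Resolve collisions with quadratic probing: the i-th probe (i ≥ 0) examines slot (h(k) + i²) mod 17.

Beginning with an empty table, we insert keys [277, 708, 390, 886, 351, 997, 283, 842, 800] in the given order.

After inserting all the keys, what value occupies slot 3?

283

277 hashes to 5; slot 5 is free -> place at 5.
708 hashes to 11; slot 11 is free -> place at 11.
390 hashes to 16; slot 16 is free -> place at 16.
886 hashes to 2; slot 2 is free -> place at 2.
351 hashes to 11; 11 taken -> place at 12.
997 hashes to 11; 11,12 taken -> place at 15.
283 hashes to 11; 11,12,15 taken -> place at 3.
842 hashes to 9; slot 9 is free -> place at 9.
800 hashes to 1; slot 1 is free -> place at 1.
Table: [., 800, 886, 283, ., 277, ., ., ., 842, ., 708, 351, ., ., 997, 390]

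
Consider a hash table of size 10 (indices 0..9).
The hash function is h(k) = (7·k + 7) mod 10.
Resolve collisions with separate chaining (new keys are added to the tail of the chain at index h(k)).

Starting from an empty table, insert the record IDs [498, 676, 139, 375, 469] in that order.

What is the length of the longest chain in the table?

498 -> bucket 3
676 -> bucket 9
139 -> bucket 0
375 -> bucket 2
469 -> bucket 0 (collision)
Final buckets:
0: 139 -> 469
1: —
2: 375
3: 498
4: —
5: —
6: —
7: —
8: —
9: 676

2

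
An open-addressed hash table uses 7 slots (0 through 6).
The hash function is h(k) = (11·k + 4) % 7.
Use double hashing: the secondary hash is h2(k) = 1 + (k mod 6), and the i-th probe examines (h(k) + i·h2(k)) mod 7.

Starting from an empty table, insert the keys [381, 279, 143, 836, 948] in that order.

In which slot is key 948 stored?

3

Insert 381: h=2, slot 2 empty → index 2.
Insert 279: h=0, slot 0 empty → index 0.
Insert 143: h=2, h2=6, slot 2 occupied → index 1.
Insert 836: h=2, h2=3, slot 2 occupied → index 5.
Insert 948: h=2, h2=1, slot 2 occupied → index 3.
Table: [279, 143, 381, 948, ., 836, .]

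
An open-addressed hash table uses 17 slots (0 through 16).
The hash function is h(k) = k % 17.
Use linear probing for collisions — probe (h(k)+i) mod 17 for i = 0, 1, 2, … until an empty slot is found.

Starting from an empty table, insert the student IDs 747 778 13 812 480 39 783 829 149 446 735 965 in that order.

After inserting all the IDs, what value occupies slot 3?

965

Insert 747: h=16, slot 16 empty -> index 16.
Insert 778: h=13, slot 13 empty -> index 13.
Insert 13: h=13, slot 13 occupied -> index 14.
Insert 812: h=13, slots 13,14 occupied -> index 15.
Insert 480: h=4, slot 4 empty -> index 4.
Insert 39: h=5, slot 5 empty -> index 5.
Insert 783: h=1, slot 1 empty -> index 1.
Insert 829: h=13, slots 13,14,15,16 occupied -> index 0.
Insert 149: h=13, slots 13,14,15,16,0,1 occupied -> index 2.
Insert 446: h=4, slots 4,5 occupied -> index 6.
Insert 735: h=4, slots 4,5,6 occupied -> index 7.
Insert 965: h=13, slots 13,14,15,16,0,1,2 occupied -> index 3.
Table: [829, 783, 149, 965, 480, 39, 446, 735, _, _, _, _, _, 778, 13, 812, 747]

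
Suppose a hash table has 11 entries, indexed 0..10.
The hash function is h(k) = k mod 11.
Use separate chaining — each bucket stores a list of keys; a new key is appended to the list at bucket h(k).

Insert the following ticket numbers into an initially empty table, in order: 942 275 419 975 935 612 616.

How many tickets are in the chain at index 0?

Insert 942: h=7, bucket 7 empty -> new chain.
Insert 275: h=0, bucket 0 empty -> new chain.
Insert 419: h=1, bucket 1 empty -> new chain.
Insert 975: h=7, bucket 7 nonempty -> append to chain.
Insert 935: h=0, bucket 0 nonempty -> append to chain.
Insert 612: h=7, bucket 7 nonempty -> append to chain.
Insert 616: h=0, bucket 0 nonempty -> append to chain.
Final buckets:
0: 275 -> 935 -> 616
1: 419
2: -
3: -
4: -
5: -
6: -
7: 942 -> 975 -> 612
8: -
9: -
10: -

3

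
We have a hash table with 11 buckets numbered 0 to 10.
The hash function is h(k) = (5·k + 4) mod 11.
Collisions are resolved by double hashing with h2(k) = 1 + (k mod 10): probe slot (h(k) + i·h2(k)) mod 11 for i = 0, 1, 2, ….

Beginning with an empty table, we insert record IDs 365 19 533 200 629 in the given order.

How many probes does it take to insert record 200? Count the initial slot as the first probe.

365: h=3 → slot 3
19: h=0 → slot 0
533: h=7 → slot 7
200: h=3, h2=1, probe 3,4 → slot 4
629: h=3, h2=10, probe 3,2 → slot 2
Table: [19, -, 629, 365, 200, -, -, 533, -, -, -]

2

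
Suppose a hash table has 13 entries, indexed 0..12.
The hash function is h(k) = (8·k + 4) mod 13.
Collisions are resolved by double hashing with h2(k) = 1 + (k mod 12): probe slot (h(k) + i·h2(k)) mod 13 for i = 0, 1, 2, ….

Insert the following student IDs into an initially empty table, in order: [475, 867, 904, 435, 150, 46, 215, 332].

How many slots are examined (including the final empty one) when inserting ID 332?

4

475: h=8 -> slot 8
867: h=11 -> slot 11
904: h=8, h2=5, probe 8,0 -> slot 0
435: h=0, h2=4, probe 0,4 -> slot 4
150: h=8, h2=7, probe 8,2 -> slot 2
46: h=8, h2=11, probe 8,6 -> slot 6
215: h=8, h2=12, probe 8,7 -> slot 7
332: h=8, h2=9, probe 8,4,0,9 -> slot 9
Table: [904, —, 150, —, 435, —, 46, 215, 475, 332, —, 867, —]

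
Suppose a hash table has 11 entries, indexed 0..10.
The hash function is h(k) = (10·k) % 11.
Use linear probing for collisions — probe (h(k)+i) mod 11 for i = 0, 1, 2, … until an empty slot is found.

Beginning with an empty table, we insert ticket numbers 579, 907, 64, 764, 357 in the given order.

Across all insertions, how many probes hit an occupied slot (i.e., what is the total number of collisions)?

3

579: h=4 → slot 4
907: h=6 → slot 6
64: h=2 → slot 2
764: h=6, probe 6,7 → slot 7
357: h=6, probe 6,7,8 → slot 8
Table: [-, -, 64, -, 579, -, 907, 764, 357, -, -]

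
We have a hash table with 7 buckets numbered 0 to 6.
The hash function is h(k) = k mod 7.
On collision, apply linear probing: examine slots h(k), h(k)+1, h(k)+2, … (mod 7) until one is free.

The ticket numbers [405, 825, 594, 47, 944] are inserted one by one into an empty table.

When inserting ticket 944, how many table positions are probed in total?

4

405: h=6 → slot 6
825: h=6, probe 6,0 → slot 0
594: h=6, probe 6,0,1 → slot 1
47: h=5 → slot 5
944: h=6, probe 6,0,1,2 → slot 2
Table: [825, 594, 944, ∅, ∅, 47, 405]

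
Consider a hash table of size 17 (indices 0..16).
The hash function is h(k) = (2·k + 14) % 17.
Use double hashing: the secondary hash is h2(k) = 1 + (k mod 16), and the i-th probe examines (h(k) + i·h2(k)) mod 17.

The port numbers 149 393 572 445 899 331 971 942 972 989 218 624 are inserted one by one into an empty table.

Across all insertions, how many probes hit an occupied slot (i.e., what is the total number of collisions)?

149: h=6 → slot 6
393: h=1 → slot 1
572: h=2 → slot 2
445: h=3 → slot 3
899: h=10 → slot 10
331: h=13 → slot 13
971: h=1, h2=12, probe 1,13,8 → slot 8
942: h=11 → slot 11
972: h=3, h2=13, probe 3,16 → slot 16
989: h=3, h2=14, probe 3,0 → slot 0
218: h=8, h2=11, probe 8,2,13,7 → slot 7
624: h=4 → slot 4
Table: [989, 393, 572, 445, 624, ., 149, 218, 971, ., 899, 942, ., 331, ., ., 972]

7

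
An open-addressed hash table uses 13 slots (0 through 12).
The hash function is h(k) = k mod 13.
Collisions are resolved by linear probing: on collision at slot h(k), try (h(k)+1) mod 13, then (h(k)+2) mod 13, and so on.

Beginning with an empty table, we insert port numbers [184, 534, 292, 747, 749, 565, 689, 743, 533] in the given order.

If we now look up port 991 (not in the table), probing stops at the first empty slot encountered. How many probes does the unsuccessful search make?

Insert 184: h=2, slot 2 empty => index 2.
Insert 534: h=1, slot 1 empty => index 1.
Insert 292: h=6, slot 6 empty => index 6.
Insert 747: h=6, slot 6 occupied => index 7.
Insert 749: h=8, slot 8 empty => index 8.
Insert 565: h=6, slots 6,7,8 occupied => index 9.
Insert 689: h=0, slot 0 empty => index 0.
Insert 743: h=2, slot 2 occupied => index 3.
Insert 533: h=0, slots 0,1,2,3 occupied => index 4.
Table: [689, 534, 184, 743, 533, -, 292, 747, 749, 565, -, -, -]
Lookup 991: h=3, probe 3,4,5 → slot 5 empty, not found.

3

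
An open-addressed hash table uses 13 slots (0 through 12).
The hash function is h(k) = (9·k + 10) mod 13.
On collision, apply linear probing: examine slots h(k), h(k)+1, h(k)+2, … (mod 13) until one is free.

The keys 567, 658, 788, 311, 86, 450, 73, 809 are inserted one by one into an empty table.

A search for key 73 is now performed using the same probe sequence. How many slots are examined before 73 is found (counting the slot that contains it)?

567: h=4 → slot 4
658: h=4, probe 4,5 → slot 5
788: h=4, probe 4,5,6 → slot 6
311: h=1 → slot 1
86: h=4, probe 4,5,6,7 → slot 7
450: h=4, probe 4,5,6,7,8 → slot 8
73: h=4, probe 4,5,6,7,8,9 → slot 9
809: h=11 → slot 11
Table: [∅, 311, ∅, ∅, 567, 658, 788, 86, 450, 73, ∅, 809, ∅]
Lookup 73: h=4, probe 4,5,6,7,8,9 → found at 9.

6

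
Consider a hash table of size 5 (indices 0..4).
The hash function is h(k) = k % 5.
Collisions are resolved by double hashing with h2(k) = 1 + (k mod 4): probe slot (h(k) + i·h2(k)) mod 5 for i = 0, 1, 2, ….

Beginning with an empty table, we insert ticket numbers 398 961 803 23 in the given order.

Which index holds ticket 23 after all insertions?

0

398: h=3 -> slot 3
961: h=1 -> slot 1
803: h=3, h2=4, probe 3,2 -> slot 2
23: h=3, h2=4, probe 3,2,1,0 -> slot 0
Table: [23, 961, 803, 398, ∅]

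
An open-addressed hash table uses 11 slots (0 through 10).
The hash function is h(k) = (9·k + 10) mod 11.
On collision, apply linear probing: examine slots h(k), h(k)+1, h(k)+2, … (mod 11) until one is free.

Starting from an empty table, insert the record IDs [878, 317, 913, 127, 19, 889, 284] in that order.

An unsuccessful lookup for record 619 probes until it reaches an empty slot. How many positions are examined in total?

Insert 878: h=3, slot 3 empty => index 3.
Insert 317: h=3, slot 3 occupied => index 4.
Insert 913: h=10, slot 10 empty => index 10.
Insert 127: h=9, slot 9 empty => index 9.
Insert 19: h=5, slot 5 empty => index 5.
Insert 889: h=3, slots 3,4,5 occupied => index 6.
Insert 284: h=3, slots 3,4,5,6 occupied => index 7.
Table: [_, _, _, 878, 317, 19, 889, 284, _, 127, 913]
Lookup 619: h=4, probe 4,5,6,7,8 → slot 8 empty, not found.

5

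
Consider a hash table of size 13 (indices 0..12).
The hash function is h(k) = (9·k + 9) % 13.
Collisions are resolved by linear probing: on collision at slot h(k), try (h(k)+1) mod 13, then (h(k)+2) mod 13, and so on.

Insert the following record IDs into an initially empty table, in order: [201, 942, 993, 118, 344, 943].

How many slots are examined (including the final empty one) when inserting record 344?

3

201: h=11 => slot 11
942: h=11, probe 11,12 => slot 12
993: h=2 => slot 2
118: h=5 => slot 5
344: h=11, probe 11,12,0 => slot 0
943: h=7 => slot 7
Table: [344, ., 993, ., ., 118, ., 943, ., ., ., 201, 942]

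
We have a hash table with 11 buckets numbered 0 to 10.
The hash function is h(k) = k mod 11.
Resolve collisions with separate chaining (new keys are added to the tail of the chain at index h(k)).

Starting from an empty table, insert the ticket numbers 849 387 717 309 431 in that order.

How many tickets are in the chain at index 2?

849 → bucket 2
387 → bucket 2 (collision)
717 → bucket 2 (collision)
309 → bucket 1
431 → bucket 2 (collision)
Final buckets:
0: -
1: 309
2: 849 -> 387 -> 717 -> 431
3: -
4: -
5: -
6: -
7: -
8: -
9: -
10: -

4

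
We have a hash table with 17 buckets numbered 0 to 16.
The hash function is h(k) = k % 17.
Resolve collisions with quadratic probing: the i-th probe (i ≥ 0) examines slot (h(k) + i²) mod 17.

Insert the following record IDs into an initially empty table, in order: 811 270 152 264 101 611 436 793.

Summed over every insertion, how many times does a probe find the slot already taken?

811: h=12 → slot 12
270: h=15 → slot 15
152: h=16 → slot 16
264: h=9 → slot 9
101: h=16, probe 16,0 → slot 0
611: h=16, probe 16,0,3 → slot 3
436: h=11 → slot 11
793: h=11, probe 11,12,15,3,10 → slot 10
Table: [101, —, —, 611, —, —, —, —, —, 264, 793, 436, 811, —, —, 270, 152]

7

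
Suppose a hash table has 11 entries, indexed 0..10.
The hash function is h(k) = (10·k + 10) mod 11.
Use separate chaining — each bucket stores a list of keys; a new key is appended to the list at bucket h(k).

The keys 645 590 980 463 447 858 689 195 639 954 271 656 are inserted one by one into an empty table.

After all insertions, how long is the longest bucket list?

6

Insert 645: h=3, bucket 3 empty -> new chain.
Insert 590: h=3, bucket 3 nonempty -> append to chain.
Insert 980: h=9, bucket 9 empty -> new chain.
Insert 463: h=9, bucket 9 nonempty -> append to chain.
Insert 447: h=3, bucket 3 nonempty -> append to chain.
Insert 858: h=10, bucket 10 empty -> new chain.
Insert 689: h=3, bucket 3 nonempty -> append to chain.
Insert 195: h=2, bucket 2 empty -> new chain.
Insert 639: h=9, bucket 9 nonempty -> append to chain.
Insert 954: h=2, bucket 2 nonempty -> append to chain.
Insert 271: h=3, bucket 3 nonempty -> append to chain.
Insert 656: h=3, bucket 3 nonempty -> append to chain.
Final buckets:
0: .
1: .
2: 195 -> 954
3: 645 -> 590 -> 447 -> 689 -> 271 -> 656
4: .
5: .
6: .
7: .
8: .
9: 980 -> 463 -> 639
10: 858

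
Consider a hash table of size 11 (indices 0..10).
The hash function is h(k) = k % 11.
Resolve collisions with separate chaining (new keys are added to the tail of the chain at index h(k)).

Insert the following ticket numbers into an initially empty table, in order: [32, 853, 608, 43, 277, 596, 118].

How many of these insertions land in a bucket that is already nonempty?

Insert 32: h=10, bucket 10 empty → new chain.
Insert 853: h=6, bucket 6 empty → new chain.
Insert 608: h=3, bucket 3 empty → new chain.
Insert 43: h=10, bucket 10 nonempty → append to chain.
Insert 277: h=2, bucket 2 empty → new chain.
Insert 596: h=2, bucket 2 nonempty → append to chain.
Insert 118: h=8, bucket 8 empty → new chain.
Final buckets:
0: _
1: _
2: 277 -> 596
3: 608
4: _
5: _
6: 853
7: _
8: 118
9: _
10: 32 -> 43

2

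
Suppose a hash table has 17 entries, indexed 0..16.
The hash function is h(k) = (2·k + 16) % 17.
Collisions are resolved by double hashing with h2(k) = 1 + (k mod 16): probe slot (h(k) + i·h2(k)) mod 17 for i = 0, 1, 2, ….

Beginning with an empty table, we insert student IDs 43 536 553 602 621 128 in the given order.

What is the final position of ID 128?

43 hashes to 0; slot 0 is free => place at 0.
536 hashes to 0, h2=9; 0 taken => place at 9.
553 hashes to 0, h2=10; 0 taken => place at 10.
602 hashes to 13; slot 13 is free => place at 13.
621 hashes to 0, h2=14; 0 taken => place at 14.
128 hashes to 0, h2=1; 0 taken => place at 1.
Table: [43, 128, —, —, —, —, —, —, —, 536, 553, —, —, 602, 621, —, —]

1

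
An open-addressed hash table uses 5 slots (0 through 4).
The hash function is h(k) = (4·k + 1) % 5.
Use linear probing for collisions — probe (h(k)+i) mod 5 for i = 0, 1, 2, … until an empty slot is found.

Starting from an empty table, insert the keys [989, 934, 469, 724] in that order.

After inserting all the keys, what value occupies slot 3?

Insert 989: h=2, slot 2 empty → index 2.
Insert 934: h=2, slot 2 occupied → index 3.
Insert 469: h=2, slots 2,3 occupied → index 4.
Insert 724: h=2, slots 2,3,4 occupied → index 0.
Table: [724, _, 989, 934, 469]

934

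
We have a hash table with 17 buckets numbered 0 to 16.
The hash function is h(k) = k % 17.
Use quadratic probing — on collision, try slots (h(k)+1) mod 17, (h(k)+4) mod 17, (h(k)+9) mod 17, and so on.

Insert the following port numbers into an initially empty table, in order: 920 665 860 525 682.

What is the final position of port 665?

3

920 hashes to 2; slot 2 is free => place at 2.
665 hashes to 2; 2 taken => place at 3.
860 hashes to 10; slot 10 is free => place at 10.
525 hashes to 15; slot 15 is free => place at 15.
682 hashes to 2; 2,3 taken => place at 6.
Table: [-, -, 920, 665, -, -, 682, -, -, -, 860, -, -, -, -, 525, -]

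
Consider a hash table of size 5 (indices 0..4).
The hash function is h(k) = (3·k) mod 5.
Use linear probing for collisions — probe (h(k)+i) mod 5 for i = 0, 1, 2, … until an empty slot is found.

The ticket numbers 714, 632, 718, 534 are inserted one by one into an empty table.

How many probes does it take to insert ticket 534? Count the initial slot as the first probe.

714 hashes to 2; slot 2 is free → place at 2.
632 hashes to 1; slot 1 is free → place at 1.
718 hashes to 4; slot 4 is free → place at 4.
534 hashes to 2; 2 taken → place at 3.
Table: [., 632, 714, 534, 718]

2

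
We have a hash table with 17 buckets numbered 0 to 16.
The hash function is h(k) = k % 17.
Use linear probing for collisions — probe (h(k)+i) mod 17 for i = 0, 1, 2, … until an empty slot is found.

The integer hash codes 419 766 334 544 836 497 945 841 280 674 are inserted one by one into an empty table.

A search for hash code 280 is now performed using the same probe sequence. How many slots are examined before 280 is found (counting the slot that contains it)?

2

419: h=11 => slot 11
766: h=1 => slot 1
334: h=11, probe 11,12 => slot 12
544: h=0 => slot 0
836: h=3 => slot 3
497: h=4 => slot 4
945: h=10 => slot 10
841: h=8 => slot 8
280: h=8, probe 8,9 => slot 9
674: h=11, probe 11,12,13 => slot 13
Table: [544, 766, _, 836, 497, _, _, _, 841, 280, 945, 419, 334, 674, _, _, _]
Lookup 280: h=8, probe 8,9 → found at 9.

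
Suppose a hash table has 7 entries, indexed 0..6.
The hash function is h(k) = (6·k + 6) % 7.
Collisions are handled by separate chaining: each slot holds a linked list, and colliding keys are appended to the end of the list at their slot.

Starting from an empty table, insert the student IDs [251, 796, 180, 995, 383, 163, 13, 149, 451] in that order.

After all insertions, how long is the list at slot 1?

3

Insert 251: h=0, bucket 0 empty -> new chain.
Insert 796: h=1, bucket 1 empty -> new chain.
Insert 180: h=1, bucket 1 nonempty -> append to chain.
Insert 995: h=5, bucket 5 empty -> new chain.
Insert 383: h=1, bucket 1 nonempty -> append to chain.
Insert 163: h=4, bucket 4 empty -> new chain.
Insert 13: h=0, bucket 0 nonempty -> append to chain.
Insert 149: h=4, bucket 4 nonempty -> append to chain.
Insert 451: h=3, bucket 3 empty -> new chain.
Final buckets:
0: 251 -> 13
1: 796 -> 180 -> 383
2: —
3: 451
4: 163 -> 149
5: 995
6: —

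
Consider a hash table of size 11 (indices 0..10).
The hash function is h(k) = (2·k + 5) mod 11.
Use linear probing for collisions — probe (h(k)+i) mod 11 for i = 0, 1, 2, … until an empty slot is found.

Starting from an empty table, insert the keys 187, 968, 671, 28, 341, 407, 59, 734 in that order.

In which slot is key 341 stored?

Insert 187: h=5, slot 5 empty → index 5.
Insert 968: h=5, slot 5 occupied → index 6.
Insert 671: h=5, slots 5,6 occupied → index 7.
Insert 28: h=6, slots 6,7 occupied → index 8.
Insert 341: h=5, slots 5,6,7,8 occupied → index 9.
Insert 407: h=5, slots 5,6,7,8,9 occupied → index 10.
Insert 59: h=2, slot 2 empty → index 2.
Insert 734: h=10, slot 10 occupied → index 0.
Table: [734, ∅, 59, ∅, ∅, 187, 968, 671, 28, 341, 407]

9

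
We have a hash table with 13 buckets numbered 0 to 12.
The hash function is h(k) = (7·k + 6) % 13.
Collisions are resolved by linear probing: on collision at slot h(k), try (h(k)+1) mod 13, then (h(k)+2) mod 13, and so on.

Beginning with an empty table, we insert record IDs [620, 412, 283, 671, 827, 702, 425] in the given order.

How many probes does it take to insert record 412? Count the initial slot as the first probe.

2

620 hashes to 4; slot 4 is free → place at 4.
412 hashes to 4; 4 taken → place at 5.
283 hashes to 11; slot 11 is free → place at 11.
671 hashes to 10; slot 10 is free → place at 10.
827 hashes to 10; 10,11 taken → place at 12.
702 hashes to 6; slot 6 is free → place at 6.
425 hashes to 4; 4,5,6 taken → place at 7.
Table: [—, —, —, —, 620, 412, 702, 425, —, —, 671, 283, 827]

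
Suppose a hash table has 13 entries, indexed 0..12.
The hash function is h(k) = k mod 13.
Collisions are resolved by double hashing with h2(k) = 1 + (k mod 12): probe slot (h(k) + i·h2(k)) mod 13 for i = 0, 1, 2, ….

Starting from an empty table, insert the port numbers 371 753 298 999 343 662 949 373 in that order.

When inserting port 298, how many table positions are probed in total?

2

Insert 371: h=7, slot 7 empty → index 7.
Insert 753: h=12, slot 12 empty → index 12.
Insert 298: h=12, h2=11, slot 12 occupied → index 10.
Insert 999: h=11, slot 11 empty → index 11.
Insert 343: h=5, slot 5 empty → index 5.
Insert 662: h=12, h2=3, slot 12 occupied → index 2.
Insert 949: h=0, slot 0 empty → index 0.
Insert 373: h=9, slot 9 empty → index 9.
Table: [949, _, 662, _, _, 343, _, 371, _, 373, 298, 999, 753]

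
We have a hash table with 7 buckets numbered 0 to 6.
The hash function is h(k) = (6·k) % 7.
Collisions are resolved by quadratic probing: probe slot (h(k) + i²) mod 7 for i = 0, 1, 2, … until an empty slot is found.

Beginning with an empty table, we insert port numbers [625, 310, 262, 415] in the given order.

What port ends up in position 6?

310

625 hashes to 5; slot 5 is free -> place at 5.
310 hashes to 5; 5 taken -> place at 6.
262 hashes to 4; slot 4 is free -> place at 4.
415 hashes to 5; 5,6 taken -> place at 2.
Table: [_, _, 415, _, 262, 625, 310]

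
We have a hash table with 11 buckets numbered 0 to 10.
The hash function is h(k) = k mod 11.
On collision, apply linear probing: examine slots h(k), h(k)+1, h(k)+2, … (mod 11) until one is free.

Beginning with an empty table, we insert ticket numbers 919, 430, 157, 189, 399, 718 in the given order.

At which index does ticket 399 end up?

4

919 hashes to 6; slot 6 is free => place at 6.
430 hashes to 1; slot 1 is free => place at 1.
157 hashes to 3; slot 3 is free => place at 3.
189 hashes to 2; slot 2 is free => place at 2.
399 hashes to 3; 3 taken => place at 4.
718 hashes to 3; 3,4 taken => place at 5.
Table: [., 430, 189, 157, 399, 718, 919, ., ., ., .]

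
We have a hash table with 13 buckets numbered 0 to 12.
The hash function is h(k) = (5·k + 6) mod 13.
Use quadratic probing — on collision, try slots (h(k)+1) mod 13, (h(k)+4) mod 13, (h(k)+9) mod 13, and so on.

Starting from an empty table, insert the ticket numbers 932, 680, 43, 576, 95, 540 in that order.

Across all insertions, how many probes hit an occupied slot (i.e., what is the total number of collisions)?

932: h=12 => slot 12
680: h=0 => slot 0
43: h=0, probe 0,1 => slot 1
576: h=0, probe 0,1,4 => slot 4
95: h=0, probe 0,1,4,9 => slot 9
540: h=2 => slot 2
Table: [680, 43, 540, ., 576, ., ., ., ., 95, ., ., 932]

6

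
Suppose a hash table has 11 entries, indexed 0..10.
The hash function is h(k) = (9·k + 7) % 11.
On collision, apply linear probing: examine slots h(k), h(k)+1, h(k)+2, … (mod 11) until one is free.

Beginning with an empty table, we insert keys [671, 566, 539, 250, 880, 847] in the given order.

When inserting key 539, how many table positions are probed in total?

3

671: h=7 → slot 7
566: h=8 → slot 8
539: h=7, probe 7,8,9 → slot 9
250: h=2 → slot 2
880: h=7, probe 7,8,9,10 → slot 10
847: h=7, probe 7,8,9,10,0 → slot 0
Table: [847, _, 250, _, _, _, _, 671, 566, 539, 880]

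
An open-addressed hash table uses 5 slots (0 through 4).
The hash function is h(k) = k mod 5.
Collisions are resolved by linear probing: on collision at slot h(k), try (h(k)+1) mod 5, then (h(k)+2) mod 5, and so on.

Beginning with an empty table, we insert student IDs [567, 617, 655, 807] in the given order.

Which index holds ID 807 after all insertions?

Insert 567: h=2, slot 2 empty -> index 2.
Insert 617: h=2, slot 2 occupied -> index 3.
Insert 655: h=0, slot 0 empty -> index 0.
Insert 807: h=2, slots 2,3 occupied -> index 4.
Table: [655, ∅, 567, 617, 807]

4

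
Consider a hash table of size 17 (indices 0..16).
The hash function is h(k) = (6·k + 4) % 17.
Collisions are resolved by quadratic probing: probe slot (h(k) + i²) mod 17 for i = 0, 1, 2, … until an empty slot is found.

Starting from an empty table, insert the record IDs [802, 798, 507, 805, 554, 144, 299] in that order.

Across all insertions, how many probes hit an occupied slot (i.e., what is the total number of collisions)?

802: h=5 → slot 5
798: h=15 → slot 15
507: h=3 → slot 3
805: h=6 → slot 6
554: h=13 → slot 13
144: h=1 → slot 1
299: h=13, probe 13,14 → slot 14
Table: [—, 144, —, 507, —, 802, 805, —, —, —, —, —, —, 554, 299, 798, —]

1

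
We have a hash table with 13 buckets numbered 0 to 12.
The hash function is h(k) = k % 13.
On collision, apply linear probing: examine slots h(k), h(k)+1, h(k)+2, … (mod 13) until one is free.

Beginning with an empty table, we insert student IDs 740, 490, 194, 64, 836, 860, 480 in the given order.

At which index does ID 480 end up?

3

740: h=12 → slot 12
490: h=9 → slot 9
194: h=12, probe 12,0 → slot 0
64: h=12, probe 12,0,1 → slot 1
836: h=4 → slot 4
860: h=2 → slot 2
480: h=12, probe 12,0,1,2,3 → slot 3
Table: [194, 64, 860, 480, 836, ∅, ∅, ∅, ∅, 490, ∅, ∅, 740]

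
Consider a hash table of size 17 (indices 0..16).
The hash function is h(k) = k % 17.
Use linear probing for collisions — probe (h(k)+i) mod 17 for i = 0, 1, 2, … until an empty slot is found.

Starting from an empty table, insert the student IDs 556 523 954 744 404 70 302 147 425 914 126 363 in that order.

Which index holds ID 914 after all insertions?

556: h=12 → slot 12
523: h=13 → slot 13
954: h=2 → slot 2
744: h=13, probe 13,14 → slot 14
404: h=13, probe 13,14,15 → slot 15
70: h=2, probe 2,3 → slot 3
302: h=13, probe 13,14,15,16 → slot 16
147: h=11 → slot 11
425: h=0 → slot 0
914: h=13, probe 13,14,15,16,0,1 → slot 1
126: h=7 → slot 7
363: h=6 → slot 6
Table: [425, 914, 954, 70, ., ., 363, 126, ., ., ., 147, 556, 523, 744, 404, 302]

1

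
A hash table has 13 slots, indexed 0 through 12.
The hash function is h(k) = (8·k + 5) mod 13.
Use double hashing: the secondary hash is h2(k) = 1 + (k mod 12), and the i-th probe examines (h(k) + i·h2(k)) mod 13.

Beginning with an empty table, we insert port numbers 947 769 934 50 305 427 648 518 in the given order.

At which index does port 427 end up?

10

947 hashes to 2; slot 2 is free -> place at 2.
769 hashes to 8; slot 8 is free -> place at 8.
934 hashes to 2, h2=11; 2 taken -> place at 0.
50 hashes to 2, h2=3; 2 taken -> place at 5.
305 hashes to 1; slot 1 is free -> place at 1.
427 hashes to 2, h2=8; 2 taken -> place at 10.
648 hashes to 2, h2=1; 2 taken -> place at 3.
518 hashes to 2, h2=3; 2,5,8 taken -> place at 11.
Table: [934, 305, 947, 648, ., 50, ., ., 769, ., 427, 518, .]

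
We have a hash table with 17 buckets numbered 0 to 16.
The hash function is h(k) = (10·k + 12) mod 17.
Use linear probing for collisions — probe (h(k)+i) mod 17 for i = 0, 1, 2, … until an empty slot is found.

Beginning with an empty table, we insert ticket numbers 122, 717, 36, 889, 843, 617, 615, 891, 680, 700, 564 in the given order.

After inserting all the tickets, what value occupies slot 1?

564

122 hashes to 8; slot 8 is free => place at 8.
717 hashes to 8; 8 taken => place at 9.
36 hashes to 15; slot 15 is free => place at 15.
889 hashes to 11; slot 11 is free => place at 11.
843 hashes to 10; slot 10 is free => place at 10.
617 hashes to 11; 11 taken => place at 12.
615 hashes to 8; 8,9,10,11,12 taken => place at 13.
891 hashes to 14; slot 14 is free => place at 14.
680 hashes to 12; 12,13,14,15 taken => place at 16.
700 hashes to 8; 8,9,10,11,12,13,14,15,16 taken => place at 0.
564 hashes to 8; 8,9,10,11,12,13,14,15,16,0 taken => place at 1.
Table: [700, 564, _, _, _, _, _, _, 122, 717, 843, 889, 617, 615, 891, 36, 680]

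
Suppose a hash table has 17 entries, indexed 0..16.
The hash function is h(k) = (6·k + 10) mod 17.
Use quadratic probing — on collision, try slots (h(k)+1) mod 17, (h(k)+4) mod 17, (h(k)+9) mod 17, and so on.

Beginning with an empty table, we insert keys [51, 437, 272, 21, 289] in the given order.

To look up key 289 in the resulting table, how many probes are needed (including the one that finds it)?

4

51: h=10 => slot 10
437: h=14 => slot 14
272: h=10, probe 10,11 => slot 11
21: h=0 => slot 0
289: h=10, probe 10,11,14,2 => slot 2
Table: [21, ∅, 289, ∅, ∅, ∅, ∅, ∅, ∅, ∅, 51, 272, ∅, ∅, 437, ∅, ∅]
Lookup 289: h=10, probe 10,11,14,2 → found at 2.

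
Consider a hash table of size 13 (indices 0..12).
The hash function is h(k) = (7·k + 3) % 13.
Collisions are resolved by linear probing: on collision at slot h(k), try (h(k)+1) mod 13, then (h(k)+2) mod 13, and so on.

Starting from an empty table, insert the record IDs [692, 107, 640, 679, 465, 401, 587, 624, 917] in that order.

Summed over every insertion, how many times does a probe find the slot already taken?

11

692: h=11 -> slot 11
107: h=11, probe 11,12 -> slot 12
640: h=11, probe 11,12,0 -> slot 0
679: h=11, probe 11,12,0,1 -> slot 1
465: h=8 -> slot 8
401: h=2 -> slot 2
587: h=4 -> slot 4
624: h=3 -> slot 3
917: h=0, probe 0,1,2,3,4,5 -> slot 5
Table: [640, 679, 401, 624, 587, 917, ., ., 465, ., ., 692, 107]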